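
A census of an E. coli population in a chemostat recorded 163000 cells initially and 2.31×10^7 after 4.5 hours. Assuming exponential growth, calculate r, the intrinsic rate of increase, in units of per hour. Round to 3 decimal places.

From N(t) = N₀·e^(rt): e^(r·4.5) = 2.31×10^7/163000 = 141.72.
r·4.5 = ln(141.72) = 4.9538, so r = 4.9538/4.5 = 1.1009.

1.101 per hour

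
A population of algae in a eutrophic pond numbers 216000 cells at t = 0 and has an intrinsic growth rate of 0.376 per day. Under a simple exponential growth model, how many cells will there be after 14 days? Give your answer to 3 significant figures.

N(t) = N₀·e^(rt) = 216000 × e^(0.376×14) = 216000 × e^5.264.
e^5.264 ≈ 193.25, so N ≈ 216000 × 193.25 = 4.174264×10^7.

41700000 cells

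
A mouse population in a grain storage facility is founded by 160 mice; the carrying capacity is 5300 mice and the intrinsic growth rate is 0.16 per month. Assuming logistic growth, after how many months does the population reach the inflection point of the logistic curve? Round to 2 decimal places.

21.69 months

Logistic growth is fastest at N = K/2 = 2650.
A = (K − N₀)/N₀ = 32.125. Set K/(1 + A·e^(−rt)) = K/2 → A·e^(−rt) = 1.
e^(−0.16t) = 1/32.125 = 0.0311284, so t = ln(32.125)/0.16 = 3.4696/0.16 = 21.685.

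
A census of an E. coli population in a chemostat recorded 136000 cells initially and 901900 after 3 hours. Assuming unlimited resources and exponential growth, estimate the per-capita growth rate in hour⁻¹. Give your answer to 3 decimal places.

0.631 per hour

From N(t) = N₀·e^(rt): e^(r·3) = 901900/136000 = 6.6316.
r·3 = ln(6.6316) = 1.8918, so r = 1.8918/3 = 0.63062.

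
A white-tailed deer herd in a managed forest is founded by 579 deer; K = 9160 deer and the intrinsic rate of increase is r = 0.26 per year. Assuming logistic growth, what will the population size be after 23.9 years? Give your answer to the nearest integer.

8896 deer

A = (K − N₀)/N₀ = (9160 − 579)/579 = 14.82.
N(t) = K/(1 + A·e^(−rt)) = 9160/(1 + 14.82×e^(−0.26×23.9)).
e^(−6.214) = 0.0020012; denominator = 1 + 14.82×0.0020012 = 1.0297.
N = 9160/1.0297 = 8896.15.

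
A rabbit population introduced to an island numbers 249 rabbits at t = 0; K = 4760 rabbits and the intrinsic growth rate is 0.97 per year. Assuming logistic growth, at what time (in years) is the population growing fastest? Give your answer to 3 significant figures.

Logistic growth is fastest at N = K/2 = 2380.
A = (K − N₀)/N₀ = 18.116. Set K/(1 + A·e^(−rt)) = K/2 → A·e^(−rt) = 1.
e^(−0.97t) = 1/18.116 = 0.0551984, so t = ln(18.116)/0.97 = 2.8968/0.97 = 2.9864.

2.99 years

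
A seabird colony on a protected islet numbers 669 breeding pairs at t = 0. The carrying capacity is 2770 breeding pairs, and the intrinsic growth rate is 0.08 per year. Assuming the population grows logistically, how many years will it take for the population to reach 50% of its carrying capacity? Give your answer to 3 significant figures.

A = (K − N₀)/N₀ = (2770 − 669)/669 = 3.1405.
Solve 2770/(1 + 3.1405·e^(−0.08t)) = 1385: 1 + 3.1405·e^(−0.08t) = 2, so e^(−0.08t) = 0.31842.
−0.08·t = ln(0.31842) = -1.1444, so t = 1.1444/0.08 = 14.305.

14.3 years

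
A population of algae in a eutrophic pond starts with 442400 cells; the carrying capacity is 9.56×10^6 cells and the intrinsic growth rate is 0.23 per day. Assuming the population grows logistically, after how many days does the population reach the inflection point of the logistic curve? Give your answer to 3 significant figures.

13.2 days

Logistic growth is fastest at N = K/2 = 4.78×10^6.
A = (K − N₀)/N₀ = 20.609. Set K/(1 + A·e^(−rt)) = K/2 → A·e^(−rt) = 1.
e^(−0.23t) = 1/20.609 = 0.0485215, so t = ln(20.609)/0.23 = 3.0257/0.23 = 13.155.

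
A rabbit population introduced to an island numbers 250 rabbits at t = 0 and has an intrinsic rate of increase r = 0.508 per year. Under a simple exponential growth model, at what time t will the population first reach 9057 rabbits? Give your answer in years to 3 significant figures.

Set N₀·e^(rt) = 9057: e^(0.508·t) = 9057/250 = 36.228.
0.508·t = ln(36.228) = 3.5898, so t = 3.5898/0.508 = 7.0666.

7.07 years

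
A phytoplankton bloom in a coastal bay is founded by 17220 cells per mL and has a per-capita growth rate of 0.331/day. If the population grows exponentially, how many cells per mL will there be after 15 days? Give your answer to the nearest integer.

N(t) = N₀·e^(rt) = 17220 × e^(0.331×15) = 17220 × e^4.965.
e^4.965 ≈ 143.31, so N ≈ 17220 × 143.31 = 2.467773×10^6.

2467773 cells per mL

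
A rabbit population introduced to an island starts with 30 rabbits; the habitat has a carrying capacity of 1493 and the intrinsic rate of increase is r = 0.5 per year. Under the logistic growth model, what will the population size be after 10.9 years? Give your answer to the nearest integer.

A = (K − N₀)/N₀ = (1493 − 30)/30 = 48.767.
N(t) = K/(1 + A·e^(−rt)) = 1493/(1 + 48.767×e^(−0.5×10.9)).
e^(−5.45) = 0.0042963; denominator = 1 + 48.767×0.0042963 = 1.2095.
N = 1493/1.2095 = 1234.38.

1234 rabbits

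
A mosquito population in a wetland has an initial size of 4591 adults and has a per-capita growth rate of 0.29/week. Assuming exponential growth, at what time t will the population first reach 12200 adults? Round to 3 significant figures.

Set N₀·e^(rt) = 12200: e^(0.29·t) = 12200/4591 = 2.6574.
0.29·t = ln(2.6574) = 0.97734, so t = 0.97734/0.29 = 3.3701.

3.37 weeks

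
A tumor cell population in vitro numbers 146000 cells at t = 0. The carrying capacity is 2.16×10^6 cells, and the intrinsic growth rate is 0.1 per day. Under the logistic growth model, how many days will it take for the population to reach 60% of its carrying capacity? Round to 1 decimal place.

30.3 days

A = (K − N₀)/N₀ = (2.16×10^6 − 146000)/146000 = 13.795.
Solve 2.16×10^6/(1 + 13.795·e^(−0.1t)) = 1.296×10^6: 1 + 13.795·e^(−0.1t) = 1.6667, so e^(−0.1t) = 0.0483284.
−0.1·t = ln(0.0483284) = -3.0297, so t = 3.0297/0.1 = 30.297.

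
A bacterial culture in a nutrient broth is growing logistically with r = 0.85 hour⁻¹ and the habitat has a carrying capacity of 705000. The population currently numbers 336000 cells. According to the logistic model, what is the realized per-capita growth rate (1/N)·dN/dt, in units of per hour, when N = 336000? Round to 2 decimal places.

0.44 per hour

(1/N)·dN/dt = r(1 − N/K) = 0.85 × (1 − 336000/705000).
= 0.85 × 0.5234 = 0.44489.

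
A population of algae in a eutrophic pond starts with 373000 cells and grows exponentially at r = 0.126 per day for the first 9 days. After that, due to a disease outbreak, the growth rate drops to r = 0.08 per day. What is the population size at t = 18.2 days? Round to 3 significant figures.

Phase 1: N(9) = 373000·e^(0.126×9) = 373000·e^1.134 = 1.159308×10^6.
Phase 2 runs for 18.2 − 9 = 9.2 days at r = 0.08.
N(18.2) = 1.159308×10^6·e^(0.08×9.2) = 1.159308×10^6·e^0.736 = 2.420135×10^6.

2420000 cells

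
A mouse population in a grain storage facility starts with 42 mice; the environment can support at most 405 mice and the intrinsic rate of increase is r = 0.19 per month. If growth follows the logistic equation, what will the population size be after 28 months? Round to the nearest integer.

A = (K − N₀)/N₀ = (405 − 42)/42 = 8.6429.
N(t) = K/(1 + A·e^(−rt)) = 405/(1 + 8.6429×e^(−0.19×28)).
e^(−5.32) = 0.0048928; denominator = 1 + 8.6429×0.0048928 = 1.0423.
N = 405/1.0423 = 388.568.

389 mice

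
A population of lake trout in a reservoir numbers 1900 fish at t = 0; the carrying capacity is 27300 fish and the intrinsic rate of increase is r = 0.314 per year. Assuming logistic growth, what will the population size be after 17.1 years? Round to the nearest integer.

A = (K − N₀)/N₀ = (27300 − 1900)/1900 = 13.368.
N(t) = K/(1 + A·e^(−rt)) = 27300/(1 + 13.368×e^(−0.314×17.1)).
e^(−5.369) = 0.0046569; denominator = 1 + 13.368×0.0046569 = 1.0623.
N = 27300/1.0623 = 25700.

25700 fish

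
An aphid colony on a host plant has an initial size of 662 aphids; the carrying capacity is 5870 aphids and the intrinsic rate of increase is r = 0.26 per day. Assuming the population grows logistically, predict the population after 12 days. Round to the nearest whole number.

4357 aphids

A = (K − N₀)/N₀ = (5870 − 662)/662 = 7.8671.
N(t) = K/(1 + A·e^(−rt)) = 5870/(1 + 7.8671×e^(−0.26×12)).
e^(−3.12) = 0.044157; denominator = 1 + 7.8671×0.044157 = 1.3474.
N = 5870/1.3474 = 4356.58.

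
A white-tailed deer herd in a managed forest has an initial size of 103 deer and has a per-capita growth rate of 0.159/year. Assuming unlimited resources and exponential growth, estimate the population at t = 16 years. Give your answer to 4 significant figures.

N(t) = N₀·e^(rt) = 103 × e^(0.159×16) = 103 × e^2.544.
e^2.544 ≈ 12.73, so N ≈ 103 × 12.73 = 1311.24.

1311 deer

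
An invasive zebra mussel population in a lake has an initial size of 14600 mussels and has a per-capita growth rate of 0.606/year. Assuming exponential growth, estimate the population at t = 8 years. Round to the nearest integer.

1861283 mussels

N(t) = N₀·e^(rt) = 14600 × e^(0.606×8) = 14600 × e^4.848.
e^4.848 ≈ 127.49, so N ≈ 14600 × 127.49 = 1.861283×10^6.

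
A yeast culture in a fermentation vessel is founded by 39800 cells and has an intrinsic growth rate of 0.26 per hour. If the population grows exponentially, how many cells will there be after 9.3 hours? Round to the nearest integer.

N(t) = N₀·e^(rt) = 39800 × e^(0.26×9.3) = 39800 × e^2.418.
e^2.418 ≈ 11.223, so N ≈ 39800 × 11.223 = 446691.

446691 cells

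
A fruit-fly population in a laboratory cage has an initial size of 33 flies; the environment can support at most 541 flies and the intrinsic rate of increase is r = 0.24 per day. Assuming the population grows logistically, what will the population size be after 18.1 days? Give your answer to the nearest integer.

A = (K − N₀)/N₀ = (541 − 33)/33 = 15.394.
N(t) = K/(1 + A·e^(−rt)) = 541/(1 + 15.394×e^(−0.24×18.1)).
e^(−4.344) = 0.012984; denominator = 1 + 15.394×0.012984 = 1.1999.
N = 541/1.1999 = 450.878.

451 flies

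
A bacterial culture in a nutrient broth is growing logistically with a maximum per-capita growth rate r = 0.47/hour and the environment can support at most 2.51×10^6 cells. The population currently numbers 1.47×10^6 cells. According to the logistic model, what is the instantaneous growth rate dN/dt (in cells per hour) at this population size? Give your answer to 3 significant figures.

dN/dt = rN(1 − N/K) = 0.47 × 1.47×10^6 × (1 − 1.47×10^6/2.51×10^6).
1 − 1.47×10^6/2.51×10^6 = 0.41434; dN/dt = 0.47 × 1.47×10^6 × 0.41434 = 2.86269×10^5.

286000 cells per hour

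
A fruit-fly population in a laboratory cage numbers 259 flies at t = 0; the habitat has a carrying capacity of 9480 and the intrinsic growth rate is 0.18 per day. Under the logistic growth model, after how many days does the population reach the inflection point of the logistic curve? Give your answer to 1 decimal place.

19.8 days

Logistic growth is fastest at N = K/2 = 4740.
A = (K − N₀)/N₀ = 35.602. Set K/(1 + A·e^(−rt)) = K/2 → A·e^(−rt) = 1.
e^(−0.18t) = 1/35.602 = 0.0280881, so t = ln(35.602)/0.18 = 3.5724/0.18 = 19.847.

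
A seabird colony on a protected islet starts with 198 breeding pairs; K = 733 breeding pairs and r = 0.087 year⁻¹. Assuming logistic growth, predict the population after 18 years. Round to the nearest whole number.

469 breeding pairs

A = (K − N₀)/N₀ = (733 − 198)/198 = 2.702.
N(t) = K/(1 + A·e^(−rt)) = 733/(1 + 2.702×e^(−0.087×18)).
e^(−1.566) = 0.20888; denominator = 1 + 2.702×0.20888 = 1.5644.
N = 733/1.5644 = 468.552.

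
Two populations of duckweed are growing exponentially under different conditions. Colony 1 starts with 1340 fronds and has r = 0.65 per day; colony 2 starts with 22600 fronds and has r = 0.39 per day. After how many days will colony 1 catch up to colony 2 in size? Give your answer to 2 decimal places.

10.87 days

Set 1340·e^(0.65t) = 22600·e^(0.39t).
e^((0.65 − 0.39)t) = 22600/1340 → e^(0.26·t) = 16.866.
0.26·t = ln(16.866) = 2.8253, so t = 2.8253/0.26 = 10.866.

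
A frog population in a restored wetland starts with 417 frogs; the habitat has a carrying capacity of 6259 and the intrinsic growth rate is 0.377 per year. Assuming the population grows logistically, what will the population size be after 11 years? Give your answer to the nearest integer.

A = (K − N₀)/N₀ = (6259 − 417)/417 = 14.01.
N(t) = K/(1 + A·e^(−rt)) = 6259/(1 + 14.01×e^(−0.377×11)).
e^(−4.147) = 0.015812; denominator = 1 + 14.01×0.015812 = 1.2215.
N = 6259/1.2215 = 5123.96.

5124 frogs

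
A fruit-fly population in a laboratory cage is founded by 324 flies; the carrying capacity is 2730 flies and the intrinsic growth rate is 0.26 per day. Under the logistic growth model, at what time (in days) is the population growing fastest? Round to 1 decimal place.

7.7 days

Logistic growth is fastest at N = K/2 = 1365.
A = (K − N₀)/N₀ = 7.4259. Set K/(1 + A·e^(−rt)) = K/2 → A·e^(−rt) = 1.
e^(−0.26t) = 1/7.4259 = 0.134663, so t = ln(7.4259)/0.26 = 2.005/0.26 = 7.7115.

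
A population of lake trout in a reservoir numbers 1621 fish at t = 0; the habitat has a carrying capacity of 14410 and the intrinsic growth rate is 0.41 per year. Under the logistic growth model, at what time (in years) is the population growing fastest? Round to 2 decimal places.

Logistic growth is fastest at N = K/2 = 7205.
A = (K − N₀)/N₀ = 7.8896. Set K/(1 + A·e^(−rt)) = K/2 → A·e^(−rt) = 1.
e^(−0.41t) = 1/7.8896 = 0.12675, so t = ln(7.8896)/0.41 = 2.0655/0.41 = 5.0379.

5.04 years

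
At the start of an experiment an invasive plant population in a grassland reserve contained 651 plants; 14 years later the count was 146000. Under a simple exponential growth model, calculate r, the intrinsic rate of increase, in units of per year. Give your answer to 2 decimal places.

0.39 per year

From N(t) = N₀·e^(rt): e^(r·14) = 146000/651 = 224.27.
r·14 = ln(224.27) = 5.4129, so r = 5.4129/14 = 0.38663.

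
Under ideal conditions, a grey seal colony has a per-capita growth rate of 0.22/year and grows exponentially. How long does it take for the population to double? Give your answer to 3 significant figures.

3.15 years

Doubling time t_d = ln(2)/r = 0.6931/0.22 = 3.1507.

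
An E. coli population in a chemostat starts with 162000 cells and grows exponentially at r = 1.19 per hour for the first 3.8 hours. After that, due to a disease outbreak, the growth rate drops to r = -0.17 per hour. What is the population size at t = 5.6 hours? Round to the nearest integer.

10977427 cells

Phase 1: N(3.8) = 162000·e^(1.19×3.8) = 162000·e^4.522 = 1.490715×10^7.
Phase 2 runs for 5.6 − 3.8 = 1.8 hours at r = -0.17.
N(5.6) = 1.490715×10^7·e^(-0.17×1.8) = 1.490715×10^7·e^-0.306 = 1.097743×10^7.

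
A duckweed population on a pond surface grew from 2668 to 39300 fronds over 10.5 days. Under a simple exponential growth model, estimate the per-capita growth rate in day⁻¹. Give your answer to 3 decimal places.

0.256 per day

From N(t) = N₀·e^(rt): e^(r·10.5) = 39300/2668 = 14.73.
r·10.5 = ln(14.73) = 2.6899, so r = 2.6899/10.5 = 0.25618.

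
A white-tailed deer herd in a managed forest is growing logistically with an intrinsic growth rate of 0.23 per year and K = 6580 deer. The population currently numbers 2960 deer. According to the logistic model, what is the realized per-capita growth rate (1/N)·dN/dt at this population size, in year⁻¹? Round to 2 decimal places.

0.13 per year

(1/N)·dN/dt = r(1 − N/K) = 0.23 × (1 − 2960/6580).
= 0.23 × 0.55015 = 0.12653.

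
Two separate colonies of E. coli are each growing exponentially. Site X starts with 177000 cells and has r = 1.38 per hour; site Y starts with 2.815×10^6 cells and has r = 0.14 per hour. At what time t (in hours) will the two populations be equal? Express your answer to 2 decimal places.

2.23 hours

Set 177000·e^(1.38t) = 2.815×10^6·e^(0.14t).
e^((1.38 − 0.14)t) = 2.815×10^6/177000 → e^(1.24·t) = 15.904.
1.24·t = ln(15.904) = 2.7666, so t = 2.7666/1.24 = 2.2311.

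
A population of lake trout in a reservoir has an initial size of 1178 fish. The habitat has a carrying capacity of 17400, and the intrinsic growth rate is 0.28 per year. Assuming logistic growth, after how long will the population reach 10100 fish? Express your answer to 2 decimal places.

A = (K − N₀)/N₀ = (17400 − 1178)/1178 = 13.771.
Solve 17400/(1 + 13.771·e^(−0.28t)) = 10100: 1 + 13.771·e^(−0.28t) = 1.7228, so e^(−0.28t) = 0.0524859.
−0.28·t = ln(0.0524859) = -2.9472, so t = 2.9472/0.28 = 10.526.

10.53 years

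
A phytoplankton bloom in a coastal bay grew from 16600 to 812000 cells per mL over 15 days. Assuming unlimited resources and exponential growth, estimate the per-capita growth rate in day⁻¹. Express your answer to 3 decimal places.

From N(t) = N₀·e^(rt): e^(r·15) = 812000/16600 = 48.916.
r·15 = ln(48.916) = 3.8901, so r = 3.8901/15 = 0.25934.

0.259 per day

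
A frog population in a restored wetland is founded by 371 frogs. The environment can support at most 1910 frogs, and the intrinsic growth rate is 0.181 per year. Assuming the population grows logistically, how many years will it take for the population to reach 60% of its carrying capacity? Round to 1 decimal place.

A = (K − N₀)/N₀ = (1910 − 371)/371 = 4.1482.
Solve 1910/(1 + 4.1482·e^(−0.181t)) = 1146: 1 + 4.1482·e^(−0.181t) = 1.6667, so e^(−0.181t) = 0.16071.
−0.181·t = ln(0.16071) = -1.8282, so t = 1.8282/0.181 = 10.1.

10.1 years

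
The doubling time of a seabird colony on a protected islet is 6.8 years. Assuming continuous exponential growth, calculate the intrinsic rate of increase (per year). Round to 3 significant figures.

r = ln(2)/t_d = 0.6931/6.8 = 0.10193.

0.102 per year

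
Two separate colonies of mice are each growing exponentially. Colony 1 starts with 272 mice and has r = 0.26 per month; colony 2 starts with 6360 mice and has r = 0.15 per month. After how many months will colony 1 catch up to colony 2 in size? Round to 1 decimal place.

28.7 months

Set 272·e^(0.26t) = 6360·e^(0.15t).
e^((0.26 − 0.15)t) = 6360/272 → e^(0.11·t) = 23.382.
0.11·t = ln(23.382) = 3.152, so t = 3.152/0.11 = 28.654.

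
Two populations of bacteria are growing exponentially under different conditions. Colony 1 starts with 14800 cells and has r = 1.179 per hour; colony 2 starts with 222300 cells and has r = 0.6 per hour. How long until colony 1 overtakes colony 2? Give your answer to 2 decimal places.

Set 14800·e^(1.179t) = 222300·e^(0.6t).
e^((1.179 − 0.6)t) = 222300/14800 → e^(0.579·t) = 15.02.
0.579·t = ln(15.02) = 2.7094, so t = 2.7094/0.579 = 4.6794.

4.68 hours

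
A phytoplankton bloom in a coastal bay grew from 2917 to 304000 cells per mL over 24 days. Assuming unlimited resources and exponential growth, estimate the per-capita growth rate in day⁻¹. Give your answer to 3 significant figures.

From N(t) = N₀·e^(rt): e^(r·24) = 304000/2917 = 104.22.
r·24 = ln(104.22) = 4.6465, so r = 4.6465/24 = 0.1936.

0.194 per day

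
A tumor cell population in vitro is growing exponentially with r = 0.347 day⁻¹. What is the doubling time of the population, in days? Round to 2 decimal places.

Doubling time t_d = ln(2)/r = 0.6931/0.347 = 1.9975.

2.00 days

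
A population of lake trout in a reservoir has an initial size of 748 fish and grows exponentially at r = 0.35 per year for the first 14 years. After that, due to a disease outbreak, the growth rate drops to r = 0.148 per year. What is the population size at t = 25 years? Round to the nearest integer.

511654 fish

Phase 1: N(14) = 748·e^(0.35×14) = 748·e^4.9 = 100449.
Phase 2 runs for 25 − 14 = 11 years at r = 0.148.
N(25) = 100449·e^(0.148×11) = 100449·e^1.628 = 511654.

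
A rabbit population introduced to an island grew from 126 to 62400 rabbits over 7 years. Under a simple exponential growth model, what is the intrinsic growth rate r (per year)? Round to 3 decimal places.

From N(t) = N₀·e^(rt): e^(r·7) = 62400/126 = 495.24.
r·7 = ln(495.24) = 6.205, so r = 6.205/7 = 0.88643.

0.886 per year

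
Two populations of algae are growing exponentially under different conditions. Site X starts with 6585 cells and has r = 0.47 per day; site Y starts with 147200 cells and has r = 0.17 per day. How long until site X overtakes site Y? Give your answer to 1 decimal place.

Set 6585·e^(0.47t) = 147200·e^(0.17t).
e^((0.47 − 0.17)t) = 147200/6585 → e^(0.3·t) = 22.354.
0.3·t = ln(22.354) = 3.107, so t = 3.107/0.3 = 10.357.

10.4 days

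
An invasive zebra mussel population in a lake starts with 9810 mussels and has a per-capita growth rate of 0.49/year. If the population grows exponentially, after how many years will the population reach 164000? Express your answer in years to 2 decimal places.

Set N₀·e^(rt) = 164000: e^(0.49·t) = 164000/9810 = 16.718.
0.49·t = ln(16.718) = 2.8165, so t = 2.8165/0.49 = 5.7479.

5.75 years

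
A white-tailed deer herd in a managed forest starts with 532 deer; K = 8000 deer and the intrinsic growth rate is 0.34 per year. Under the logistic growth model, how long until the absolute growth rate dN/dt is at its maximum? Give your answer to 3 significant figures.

Logistic growth is fastest at N = K/2 = 4000.
A = (K − N₀)/N₀ = 14.038. Set K/(1 + A·e^(−rt)) = K/2 → A·e^(−rt) = 1.
e^(−0.34t) = 1/14.038 = 0.0712373, so t = ln(14.038)/0.34 = 2.6417/0.34 = 7.7698.

7.77 years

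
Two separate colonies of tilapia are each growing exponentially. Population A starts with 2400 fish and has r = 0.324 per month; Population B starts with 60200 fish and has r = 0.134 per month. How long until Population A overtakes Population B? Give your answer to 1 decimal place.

17.0 months

Set 2400·e^(0.324t) = 60200·e^(0.134t).
e^((0.324 − 0.134)t) = 60200/2400 → e^(0.19·t) = 25.083.
0.19·t = ln(25.083) = 3.2222, so t = 3.2222/0.19 = 16.959.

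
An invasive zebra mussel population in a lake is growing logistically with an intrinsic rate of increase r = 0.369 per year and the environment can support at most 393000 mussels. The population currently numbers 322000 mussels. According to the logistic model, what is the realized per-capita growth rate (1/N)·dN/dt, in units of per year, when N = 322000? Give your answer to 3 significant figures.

(1/N)·dN/dt = r(1 − N/K) = 0.369 × (1 − 322000/393000).
= 0.369 × 0.18066 = 0.066664.

0.0667 per year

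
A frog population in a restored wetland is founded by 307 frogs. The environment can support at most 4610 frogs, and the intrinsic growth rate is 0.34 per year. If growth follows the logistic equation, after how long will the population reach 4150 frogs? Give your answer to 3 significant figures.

14.2 years

A = (K − N₀)/N₀ = (4610 − 307)/307 = 14.016.
Solve 4610/(1 + 14.016·e^(−0.34t)) = 4150: 1 + 14.016·e^(−0.34t) = 1.1108, so e^(−0.34t) = 0.00790818.
−0.34·t = ln(0.00790818) = -4.8399, so t = 4.8399/0.34 = 14.235.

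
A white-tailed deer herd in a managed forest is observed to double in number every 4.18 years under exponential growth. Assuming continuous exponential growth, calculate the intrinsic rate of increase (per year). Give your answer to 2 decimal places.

0.17 per year

r = ln(2)/t_d = 0.6931/4.18 = 0.16582.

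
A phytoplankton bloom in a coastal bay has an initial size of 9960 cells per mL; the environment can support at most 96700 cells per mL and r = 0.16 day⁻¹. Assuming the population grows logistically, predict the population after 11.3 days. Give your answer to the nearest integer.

39826 cells per mL

A = (K − N₀)/N₀ = (96700 − 9960)/9960 = 8.7088.
N(t) = K/(1 + A·e^(−rt)) = 96700/(1 + 8.7088×e^(−0.16×11.3)).
e^(−1.808) = 0.16398; denominator = 1 + 8.7088×0.16398 = 2.4281.
N = 96700/2.4281 = 39825.5.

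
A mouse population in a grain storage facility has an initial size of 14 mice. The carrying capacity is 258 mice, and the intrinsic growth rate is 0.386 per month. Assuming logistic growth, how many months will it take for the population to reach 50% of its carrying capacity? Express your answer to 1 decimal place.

7.4 months

A = (K − N₀)/N₀ = (258 − 14)/14 = 17.429.
Solve 258/(1 + 17.429·e^(−0.386t)) = 129: 1 + 17.429·e^(−0.386t) = 2, so e^(−0.386t) = 0.057377.
−0.386·t = ln(0.057377) = -2.8581, so t = 2.8581/0.386 = 7.4044.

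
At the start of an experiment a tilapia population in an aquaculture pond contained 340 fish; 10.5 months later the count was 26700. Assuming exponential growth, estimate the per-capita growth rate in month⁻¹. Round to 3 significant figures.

From N(t) = N₀·e^(rt): e^(r·10.5) = 26700/340 = 78.529.
r·10.5 = ln(78.529) = 4.3635, so r = 4.3635/10.5 = 0.41557.

0.416 per month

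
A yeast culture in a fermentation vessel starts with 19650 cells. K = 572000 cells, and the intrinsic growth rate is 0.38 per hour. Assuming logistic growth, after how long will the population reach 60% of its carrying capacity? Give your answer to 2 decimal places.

A = (K − N₀)/N₀ = (572000 − 19650)/19650 = 28.109.
Solve 572000/(1 + 28.109·e^(−0.38t)) = 343200: 1 + 28.109·e^(−0.38t) = 1.6667, so e^(−0.38t) = 0.0237168.
−0.38·t = ln(0.0237168) = -3.7416, so t = 3.7416/0.38 = 9.8462.

9.85 hours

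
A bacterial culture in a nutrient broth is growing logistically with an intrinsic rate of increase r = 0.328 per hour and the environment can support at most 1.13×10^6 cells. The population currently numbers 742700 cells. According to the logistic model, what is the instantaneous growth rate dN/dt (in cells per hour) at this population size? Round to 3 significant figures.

dN/dt = rN(1 − N/K) = 0.328 × 742700 × (1 − 742700/1.13×10^6).
1 − 742700/1.13×10^6 = 0.34274; dN/dt = 0.328 × 742700 × 0.34274 = 83494.

83500 cells per hour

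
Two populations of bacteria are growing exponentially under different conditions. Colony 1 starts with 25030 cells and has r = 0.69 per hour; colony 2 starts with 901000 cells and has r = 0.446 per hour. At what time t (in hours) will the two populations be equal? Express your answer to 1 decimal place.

Set 25030·e^(0.69t) = 901000·e^(0.446t).
e^((0.69 − 0.446)t) = 901000/25030 → e^(0.244·t) = 35.997.
0.244·t = ln(35.997) = 3.5834, so t = 3.5834/0.244 = 14.686.

14.7 hours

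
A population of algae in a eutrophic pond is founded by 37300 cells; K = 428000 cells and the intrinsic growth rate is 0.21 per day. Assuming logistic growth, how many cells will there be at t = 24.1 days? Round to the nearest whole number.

401350 cells

A = (K − N₀)/N₀ = (428000 − 37300)/37300 = 10.475.
N(t) = K/(1 + A·e^(−rt)) = 428000/(1 + 10.475×e^(−0.21×24.1)).
e^(−5.061) = 0.0063392; denominator = 1 + 10.475×0.0063392 = 1.0664.
N = 428000/1.0664 = 401350.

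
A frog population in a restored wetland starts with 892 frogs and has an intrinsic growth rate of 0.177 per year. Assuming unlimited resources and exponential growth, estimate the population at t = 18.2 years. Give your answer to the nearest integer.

N(t) = N₀·e^(rt) = 892 × e^(0.177×18.2) = 892 × e^3.221.
e^3.221 ≈ 25.063, so N ≈ 892 × 25.063 = 22356.4.

22356 frogs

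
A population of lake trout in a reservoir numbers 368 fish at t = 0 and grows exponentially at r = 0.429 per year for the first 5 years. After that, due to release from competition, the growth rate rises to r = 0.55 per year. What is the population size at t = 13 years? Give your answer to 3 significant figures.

256000 fish

Phase 1: N(5) = 368·e^(0.429×5) = 368·e^2.145 = 3143.47.
Phase 2 runs for 13 − 5 = 8 years at r = 0.55.
N(13) = 3143.47·e^(0.55×8) = 3143.47·e^4.4 = 256038.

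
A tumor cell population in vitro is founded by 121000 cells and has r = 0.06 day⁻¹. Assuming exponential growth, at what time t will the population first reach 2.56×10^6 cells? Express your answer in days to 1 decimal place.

50.9 days

Set N₀·e^(rt) = 2.56×10^6: e^(0.06·t) = 2.56×10^6/121000 = 21.157.
0.06·t = ln(21.157) = 3.052, so t = 3.052/0.06 = 50.866.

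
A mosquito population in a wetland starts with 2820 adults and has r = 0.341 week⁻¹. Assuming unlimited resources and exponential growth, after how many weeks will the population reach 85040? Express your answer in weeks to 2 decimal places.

Set N₀·e^(rt) = 85040: e^(0.341·t) = 85040/2820 = 30.156.
0.341·t = ln(30.156) = 3.4064, so t = 3.4064/0.341 = 9.9894.

9.99 weeks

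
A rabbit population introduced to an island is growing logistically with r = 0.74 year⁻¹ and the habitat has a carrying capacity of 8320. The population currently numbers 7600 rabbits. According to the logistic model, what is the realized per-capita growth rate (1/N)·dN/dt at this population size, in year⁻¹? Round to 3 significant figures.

0.0640 per year

(1/N)·dN/dt = r(1 − N/K) = 0.74 × (1 − 7600/8320).
= 0.74 × 0.086538 = 0.064038.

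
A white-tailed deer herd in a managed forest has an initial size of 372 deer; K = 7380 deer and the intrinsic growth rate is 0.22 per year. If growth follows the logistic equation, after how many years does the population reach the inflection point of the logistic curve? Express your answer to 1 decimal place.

13.3 years

Logistic growth is fastest at N = K/2 = 3690.
A = (K − N₀)/N₀ = 18.839. Set K/(1 + A·e^(−rt)) = K/2 → A·e^(−rt) = 1.
e^(−0.22t) = 1/18.839 = 0.0530822, so t = ln(18.839)/0.22 = 2.9359/0.22 = 13.345.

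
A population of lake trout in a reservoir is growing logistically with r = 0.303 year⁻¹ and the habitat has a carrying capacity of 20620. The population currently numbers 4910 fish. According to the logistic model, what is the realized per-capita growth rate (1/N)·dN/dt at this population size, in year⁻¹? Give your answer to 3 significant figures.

0.231 per year

(1/N)·dN/dt = r(1 − N/K) = 0.303 × (1 − 4910/20620).
= 0.303 × 0.76188 = 0.23085.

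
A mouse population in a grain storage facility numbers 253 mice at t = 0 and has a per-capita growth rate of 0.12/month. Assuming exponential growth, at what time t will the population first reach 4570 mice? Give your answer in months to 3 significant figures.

Set N₀·e^(rt) = 4570: e^(0.12·t) = 4570/253 = 18.063.
0.12·t = ln(18.063) = 2.8939, so t = 2.8939/0.12 = 24.116.

24.1 months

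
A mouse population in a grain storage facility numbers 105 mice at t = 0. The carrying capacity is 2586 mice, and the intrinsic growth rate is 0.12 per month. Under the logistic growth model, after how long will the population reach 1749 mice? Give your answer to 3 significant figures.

32.5 months

A = (K − N₀)/N₀ = (2586 − 105)/105 = 23.629.
Solve 2586/(1 + 23.629·e^(−0.12t)) = 1749: 1 + 23.629·e^(−0.12t) = 1.4786, so e^(−0.12t) = 0.0202534.
−0.12·t = ln(0.0202534) = -3.8994, so t = 3.8994/0.12 = 32.495.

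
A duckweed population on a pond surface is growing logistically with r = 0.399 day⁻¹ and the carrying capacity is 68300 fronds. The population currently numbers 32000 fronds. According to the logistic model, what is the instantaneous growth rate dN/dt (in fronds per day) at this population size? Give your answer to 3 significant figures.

6790 fronds per day

dN/dt = rN(1 − N/K) = 0.399 × 32000 × (1 − 32000/68300).
1 − 32000/68300 = 0.53148; dN/dt = 0.399 × 32000 × 0.53148 = 6785.9.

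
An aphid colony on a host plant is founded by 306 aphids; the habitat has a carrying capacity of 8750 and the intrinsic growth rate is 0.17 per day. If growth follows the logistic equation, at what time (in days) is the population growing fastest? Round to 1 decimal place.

Logistic growth is fastest at N = K/2 = 4375.
A = (K − N₀)/N₀ = 27.595. Set K/(1 + A·e^(−rt)) = K/2 → A·e^(−rt) = 1.
e^(−0.17t) = 1/27.595 = 0.0362387, so t = ln(27.595)/0.17 = 3.3176/0.17 = 19.515.

19.5 days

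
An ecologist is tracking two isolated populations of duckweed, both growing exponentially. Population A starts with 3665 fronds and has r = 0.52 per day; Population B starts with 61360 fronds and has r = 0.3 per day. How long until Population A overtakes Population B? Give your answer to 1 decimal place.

12.8 days

Set 3665·e^(0.52t) = 61360·e^(0.3t).
e^((0.52 − 0.3)t) = 61360/3665 → e^(0.22·t) = 16.742.
0.22·t = ln(16.742) = 2.8179, so t = 2.8179/0.22 = 12.809.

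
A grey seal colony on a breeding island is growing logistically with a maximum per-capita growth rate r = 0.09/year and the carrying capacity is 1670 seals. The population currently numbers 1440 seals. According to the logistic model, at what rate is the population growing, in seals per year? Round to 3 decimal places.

17.849 seals per year

dN/dt = rN(1 − N/K) = 0.09 × 1440 × (1 − 1440/1670).
1 − 1440/1670 = 0.13772; dN/dt = 0.09 × 1440 × 0.13772 = 17.849.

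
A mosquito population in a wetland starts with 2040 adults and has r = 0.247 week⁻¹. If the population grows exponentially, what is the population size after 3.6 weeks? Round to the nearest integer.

4964 adults

N(t) = N₀·e^(rt) = 2040 × e^(0.247×3.6) = 2040 × e^0.8892.
e^0.8892 ≈ 2.4332, so N ≈ 2040 × 2.4332 = 4963.69.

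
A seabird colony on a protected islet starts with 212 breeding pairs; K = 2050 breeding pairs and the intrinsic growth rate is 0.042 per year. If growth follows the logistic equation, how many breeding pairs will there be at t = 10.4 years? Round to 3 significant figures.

311 breeding pairs

A = (K − N₀)/N₀ = (2050 − 212)/212 = 8.6698.
N(t) = K/(1 + A·e^(−rt)) = 2050/(1 + 8.6698×e^(−0.042×10.4)).
e^(−0.4368) = 0.6461; denominator = 1 + 8.6698×0.6461 = 6.6016.
N = 2050/6.6016 = 310.532.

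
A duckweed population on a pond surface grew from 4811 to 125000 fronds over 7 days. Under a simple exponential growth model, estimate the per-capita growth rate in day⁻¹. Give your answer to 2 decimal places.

From N(t) = N₀·e^(rt): e^(r·7) = 125000/4811 = 25.982.
r·7 = ln(25.982) = 3.2574, so r = 3.2574/7 = 0.46534.

0.47 per day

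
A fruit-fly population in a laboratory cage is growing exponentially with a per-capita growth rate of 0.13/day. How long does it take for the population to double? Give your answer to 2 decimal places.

Doubling time t_d = ln(2)/r = 0.6931/0.13 = 5.3319.

5.33 days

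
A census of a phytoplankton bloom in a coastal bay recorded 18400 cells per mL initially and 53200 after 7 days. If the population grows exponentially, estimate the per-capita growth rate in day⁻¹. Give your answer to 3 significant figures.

0.152 per day

From N(t) = N₀·e^(rt): e^(r·7) = 53200/18400 = 2.8913.
r·7 = ln(2.8913) = 1.0617, so r = 1.0617/7 = 0.15167.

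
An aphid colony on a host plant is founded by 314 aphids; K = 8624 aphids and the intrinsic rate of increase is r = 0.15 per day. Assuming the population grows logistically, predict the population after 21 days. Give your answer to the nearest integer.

A = (K − N₀)/N₀ = (8624 − 314)/314 = 26.465.
N(t) = K/(1 + A·e^(−rt)) = 8624/(1 + 26.465×e^(−0.15×21)).
e^(−3.15) = 0.042852; denominator = 1 + 26.465×0.042852 = 2.1341.
N = 8624/2.1341 = 4041.09.

4041 aphids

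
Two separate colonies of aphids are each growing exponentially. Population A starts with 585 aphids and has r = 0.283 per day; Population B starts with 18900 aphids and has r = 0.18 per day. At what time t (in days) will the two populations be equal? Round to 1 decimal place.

Set 585·e^(0.283t) = 18900·e^(0.18t).
e^((0.283 − 0.18)t) = 18900/585 → e^(0.103·t) = 32.308.
0.103·t = ln(32.308) = 3.4753, so t = 3.4753/0.103 = 33.741.

33.7 days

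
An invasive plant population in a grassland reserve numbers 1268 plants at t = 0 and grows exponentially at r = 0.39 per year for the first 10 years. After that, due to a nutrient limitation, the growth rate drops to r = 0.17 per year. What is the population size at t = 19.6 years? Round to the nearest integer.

Phase 1: N(10) = 1268·e^(0.39×10) = 1268·e^3.9 = 62642.3.
Phase 2 runs for 19.6 − 10 = 9.6 years at r = 0.17.
N(19.6) = 62642.3·e^(0.17×9.6) = 62642.3·e^1.632 = 320359.

320359 plants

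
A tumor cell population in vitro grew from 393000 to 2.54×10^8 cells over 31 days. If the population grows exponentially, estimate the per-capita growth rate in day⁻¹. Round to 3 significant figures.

From N(t) = N₀·e^(rt): e^(r·31) = 2.54×10^8/393000 = 646.31.
r·31 = ln(646.31) = 6.4713, so r = 6.4713/31 = 0.20875.

0.209 per day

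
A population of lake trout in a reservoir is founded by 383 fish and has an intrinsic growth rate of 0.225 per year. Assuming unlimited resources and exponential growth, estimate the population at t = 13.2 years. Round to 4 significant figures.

7465 fish

N(t) = N₀·e^(rt) = 383 × e^(0.225×13.2) = 383 × e^2.97.
e^2.97 ≈ 19.492, so N ≈ 383 × 19.492 = 7465.41.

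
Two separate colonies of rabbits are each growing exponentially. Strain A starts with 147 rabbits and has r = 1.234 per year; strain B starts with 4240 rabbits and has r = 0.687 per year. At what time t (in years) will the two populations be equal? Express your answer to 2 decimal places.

Set 147·e^(1.234t) = 4240·e^(0.687t).
e^((1.234 − 0.687)t) = 4240/147 → e^(0.547·t) = 28.844.
0.547·t = ln(28.844) = 3.3619, so t = 3.3619/0.547 = 6.146.

6.15 years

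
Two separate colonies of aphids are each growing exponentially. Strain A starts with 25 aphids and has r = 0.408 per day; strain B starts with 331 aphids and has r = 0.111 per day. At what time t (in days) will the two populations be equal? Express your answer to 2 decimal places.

8.70 days

Set 25·e^(0.408t) = 331·e^(0.111t).
e^((0.408 − 0.111)t) = 331/25 → e^(0.297·t) = 13.24.
0.297·t = ln(13.24) = 2.5832, so t = 2.5832/0.297 = 8.6978.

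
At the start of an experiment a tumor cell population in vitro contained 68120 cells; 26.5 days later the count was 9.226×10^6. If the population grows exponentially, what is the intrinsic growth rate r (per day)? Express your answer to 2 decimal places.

0.19 per day

From N(t) = N₀·e^(rt): e^(r·26.5) = 9.226×10^6/68120 = 135.44.
r·26.5 = ln(135.44) = 4.9085, so r = 4.9085/26.5 = 0.18523.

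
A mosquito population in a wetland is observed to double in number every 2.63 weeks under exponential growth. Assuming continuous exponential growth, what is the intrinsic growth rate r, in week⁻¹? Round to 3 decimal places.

r = ln(2)/t_d = 0.6931/2.63 = 0.26355.

0.264 per week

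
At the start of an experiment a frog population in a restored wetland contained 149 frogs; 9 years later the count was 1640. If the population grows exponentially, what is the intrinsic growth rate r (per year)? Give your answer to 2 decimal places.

0.27 per year

From N(t) = N₀·e^(rt): e^(r·9) = 1640/149 = 11.007.
r·9 = ln(11.007) = 2.3985, so r = 2.3985/9 = 0.2665.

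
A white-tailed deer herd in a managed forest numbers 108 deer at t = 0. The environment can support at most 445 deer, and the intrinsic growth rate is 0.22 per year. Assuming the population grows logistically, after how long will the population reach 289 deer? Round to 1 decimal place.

8.0 years

A = (K − N₀)/N₀ = (445 − 108)/108 = 3.1204.
Solve 445/(1 + 3.1204·e^(−0.22t)) = 289: 1 + 3.1204·e^(−0.22t) = 1.5398, so e^(−0.22t) = 0.17299.
−0.22·t = ln(0.17299) = -1.7545, so t = 1.7545/0.22 = 7.9751.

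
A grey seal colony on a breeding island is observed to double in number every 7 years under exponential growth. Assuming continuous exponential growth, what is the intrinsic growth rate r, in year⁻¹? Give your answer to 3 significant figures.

r = ln(2)/t_d = 0.6931/7 = 0.099021.

0.0990 per year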